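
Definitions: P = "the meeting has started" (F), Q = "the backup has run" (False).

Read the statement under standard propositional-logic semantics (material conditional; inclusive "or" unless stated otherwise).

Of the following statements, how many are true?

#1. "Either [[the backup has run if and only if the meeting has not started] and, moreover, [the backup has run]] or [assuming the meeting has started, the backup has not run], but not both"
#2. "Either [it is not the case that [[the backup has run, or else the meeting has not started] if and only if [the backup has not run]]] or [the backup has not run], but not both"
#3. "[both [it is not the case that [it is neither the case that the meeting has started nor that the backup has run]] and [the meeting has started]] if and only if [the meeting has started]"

#1: Parsed as ((Q iff not P) and Q) xor (P -> not Q)

not P = not False = True
Q iff not P = False iff True = False
(Q iff not P) and Q = False and False = False
not Q = not False = True
P -> not Q = False -> True = True
((Q iff not P) and Q) xor (P -> not Q) = False xor True = True
Hence #1 is true.

#2: In symbols: not ((Q or not P) iff not Q) xor not Q

not P = not False = True
Q or not P = False or True = True
not Q = not False = True
(Q or not P) iff not Q = True iff True = True
not ((Q or not P) iff not Q) = not True = False
not Q = not False = True
not ((Q or not P) iff not Q) xor not Q = False xor True = True
Thus #2 is true.

#3: This is (not (P nor Q) and P) iff P.

P nor Q = False nor False = True
not (P nor Q) = not True = False
not (P nor Q) and P = False and False = False
(not (P nor Q) and P) iff P = False iff False = True
Thus #3 is true.

True statements: 3 (#1, #2, #3).

3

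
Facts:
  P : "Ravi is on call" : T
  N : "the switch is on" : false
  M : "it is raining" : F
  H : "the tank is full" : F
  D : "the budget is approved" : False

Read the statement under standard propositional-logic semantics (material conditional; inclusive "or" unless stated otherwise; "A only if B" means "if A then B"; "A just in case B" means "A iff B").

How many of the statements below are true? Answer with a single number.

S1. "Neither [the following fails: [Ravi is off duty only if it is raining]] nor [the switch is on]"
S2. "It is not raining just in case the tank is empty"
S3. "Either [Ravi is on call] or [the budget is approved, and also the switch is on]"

S1: In symbols: not (not P -> M) nor N

not P = not True = False
not P -> M = False -> False = True
not (not P -> M) = not True = False
not (not P -> M) nor N = False nor False = True
Hence S1 is true.

S2: Parsed as not M iff not H

not M = not False = True
not H = not False = True
not M iff not H = True iff True = True
So S2 is true.

S3: Formalization: P or (D and N)

D and N = False and False = False
P or (D and N) = True or False = True
Hence S3 is true.

True statements: 3 (S1, S2, S3).

3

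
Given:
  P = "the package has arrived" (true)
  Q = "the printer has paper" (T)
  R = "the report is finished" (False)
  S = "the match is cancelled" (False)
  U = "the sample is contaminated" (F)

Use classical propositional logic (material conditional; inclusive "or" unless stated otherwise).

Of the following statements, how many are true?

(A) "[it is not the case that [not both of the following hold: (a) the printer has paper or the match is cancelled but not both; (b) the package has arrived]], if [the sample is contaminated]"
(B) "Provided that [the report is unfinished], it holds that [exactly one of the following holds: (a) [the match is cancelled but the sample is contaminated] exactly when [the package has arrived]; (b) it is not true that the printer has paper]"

1

(A): Formalization: U -> ~((Q xor S) nand P)

Q xor S = T xor F = T
(Q xor S) nand P = T nand T = F
~((Q xor S) nand P) = ~F = T
U -> ~((Q xor S) nand P) = F -> T = T
Hence (A) is true.

(B): Formalization: ~R -> (((S & U) <-> P) xor ~Q)

~R = ~F = T
S & U = F & F = F
(S & U) <-> P = F <-> T = F
~Q = ~T = F
((S & U) <-> P) xor ~Q = F xor F = F
~R -> (((S & U) <-> P) xor ~Q) = T -> F = F
Thus (B) is false.

True statements: 1 ((A)).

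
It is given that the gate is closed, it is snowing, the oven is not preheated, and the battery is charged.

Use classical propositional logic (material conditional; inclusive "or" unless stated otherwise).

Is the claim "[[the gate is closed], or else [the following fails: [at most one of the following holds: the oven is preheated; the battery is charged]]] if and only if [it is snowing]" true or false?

Let P = "the gate is open" (F), R = "the oven is preheated" (F), S = "the battery is charged" (T), Q = "it is snowing" (T).
Parsed as (~P | ~(R nand S)) <-> Q

~P = ~F = T
R nand S = F nand T = T
~(R nand S) = ~T = F
~P | ~(R nand S) = T | F = T
(~P | ~(R nand S)) <-> Q = T <-> T = T

true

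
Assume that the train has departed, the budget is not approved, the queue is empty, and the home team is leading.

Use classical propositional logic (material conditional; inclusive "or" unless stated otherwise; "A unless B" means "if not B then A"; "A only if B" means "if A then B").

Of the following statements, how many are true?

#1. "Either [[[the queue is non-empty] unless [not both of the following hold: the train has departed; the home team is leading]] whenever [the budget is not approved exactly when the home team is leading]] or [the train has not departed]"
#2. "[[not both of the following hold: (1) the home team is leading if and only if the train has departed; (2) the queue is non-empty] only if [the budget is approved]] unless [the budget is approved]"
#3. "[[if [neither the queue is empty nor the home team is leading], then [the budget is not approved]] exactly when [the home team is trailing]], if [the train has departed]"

0

Let Q = "the budget is approved" (F), S = "the home team is leading" (T), R = "the queue is empty" (T), P = "the train has departed" (T).

#1: This is ((~Q <-> S) -> (~R | (P nand S))) | ~P.

~Q = ~F = T
~Q <-> S = T <-> T = T
~R = ~T = F
P nand S = T nand T = F
~R | (P nand S) = F | F = F
(~Q <-> S) -> (~R | (P nand S)) = T -> F = F
~P = ~T = F
((~Q <-> S) -> (~R | (P nand S))) | ~P = F | F = F
So #1 is false.

#2: In symbols: (((S <-> P) nand ~R) -> Q) | Q

S <-> P = T <-> T = T
~R = ~T = F
(S <-> P) nand ~R = T nand F = T
((S <-> P) nand ~R) -> Q = T -> F = F
(((S <-> P) nand ~R) -> Q) | Q = F | F = F
Thus #2 is false.

#3: Parsed as P -> (((R nor S) -> ~Q) <-> ~S)

R nor S = T nor T = F
~Q = ~F = T
(R nor S) -> ~Q = F -> T = T
~S = ~T = F
((R nor S) -> ~Q) <-> ~S = T <-> F = F
P -> (((R nor S) -> ~Q) <-> ~S) = T -> F = F
Thus #3 is false.

0 of the 3 statements are true (none).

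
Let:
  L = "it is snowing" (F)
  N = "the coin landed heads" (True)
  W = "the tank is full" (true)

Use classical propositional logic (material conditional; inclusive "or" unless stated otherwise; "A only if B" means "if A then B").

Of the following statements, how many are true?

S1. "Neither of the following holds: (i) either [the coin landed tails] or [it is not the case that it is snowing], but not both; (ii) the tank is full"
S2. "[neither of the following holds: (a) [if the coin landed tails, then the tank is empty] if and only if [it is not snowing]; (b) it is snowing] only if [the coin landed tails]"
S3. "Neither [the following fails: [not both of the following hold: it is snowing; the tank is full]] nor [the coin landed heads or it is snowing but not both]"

1

S1: This is (not N xor not L) nor W.

not N = not True = False
not L = not False = True
not N xor not L = False xor True = True
(not N xor not L) nor W = True nor True = False
Thus S1 is false.

S2: This is (((not N -> not W) iff not L) nor L) -> not N.

not N = not True = False
not W = not True = False
not N -> not W = False -> False = True
not L = not False = True
(not N -> not W) iff not L = True iff True = True
((not N -> not W) iff not L) nor L = True nor False = False
not N = not True = False
(((not N -> not W) iff not L) nor L) -> not N = False -> False = True
So S2 is true.

S3: Parsed as not (L nand W) nor (N xor L)

L nand W = False nand True = True
not (L nand W) = not True = False
N xor L = True xor False = True
not (L nand W) nor (N xor L) = False nor True = False
Hence S3 is false.

Count: 1.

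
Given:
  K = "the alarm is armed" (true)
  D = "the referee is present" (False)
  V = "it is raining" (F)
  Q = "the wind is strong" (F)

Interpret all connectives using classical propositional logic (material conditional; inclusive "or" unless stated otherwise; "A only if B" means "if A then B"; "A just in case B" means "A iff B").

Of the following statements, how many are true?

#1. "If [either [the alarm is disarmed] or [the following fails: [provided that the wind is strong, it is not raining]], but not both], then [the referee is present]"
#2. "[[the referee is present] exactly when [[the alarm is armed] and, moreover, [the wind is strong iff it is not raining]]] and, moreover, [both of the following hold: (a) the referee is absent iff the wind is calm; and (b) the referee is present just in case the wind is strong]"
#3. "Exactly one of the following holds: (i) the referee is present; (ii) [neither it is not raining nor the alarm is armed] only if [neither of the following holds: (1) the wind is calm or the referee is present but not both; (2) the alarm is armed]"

3

#1: Parsed as (not K xor not (Q -> not V)) -> D

not K = not True = False
not V = not False = True
Q -> not V = False -> True = True
not (Q -> not V) = not True = False
not K xor not (Q -> not V) = False xor False = False
(not K xor not (Q -> not V)) -> D = False -> False = True
Thus #1 is true.

#2: Parsed as (D iff (K and (Q iff not V))) and ((not D iff not Q) and (D iff Q))

not V = not False = True
Q iff not V = False iff True = False
K and (Q iff not V) = True and False = False
D iff (K and (Q iff not V)) = False iff False = True
not D = not False = True
not Q = not False = True
not D iff not Q = True iff True = True
D iff Q = False iff False = True
(not D iff not Q) and (D iff Q) = True and True = True
(D iff (K and (Q iff not V))) and ((not D iff not Q) and (D iff Q)) = True and True = True
So #2 is true.

#3: This is D xor ((not V nor K) -> ((not Q xor D) nor K)).

not V = not False = True
not V nor K = True nor True = False
not Q = not False = True
not Q xor D = True xor False = True
(not Q xor D) nor K = True nor True = False
(not V nor K) -> ((not Q xor D) nor K) = False -> False = True
D xor ((not V nor K) -> ((not Q xor D) nor K)) = False xor True = True
So #3 is true.

3 of the 3 statements are true.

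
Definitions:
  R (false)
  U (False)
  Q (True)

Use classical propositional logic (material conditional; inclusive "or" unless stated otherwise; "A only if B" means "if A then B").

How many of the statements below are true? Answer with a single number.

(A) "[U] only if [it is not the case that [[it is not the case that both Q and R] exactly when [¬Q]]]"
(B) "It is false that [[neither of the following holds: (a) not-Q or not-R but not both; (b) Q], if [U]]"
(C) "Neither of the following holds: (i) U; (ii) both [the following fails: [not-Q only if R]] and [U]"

(A): This is U -> ~((Q nand R) <-> ~Q).

Q nand R = T nand F = T
~Q = ~T = F
(Q nand R) <-> ~Q = T <-> F = F
~((Q nand R) <-> ~Q) = ~F = T
U -> ~((Q nand R) <-> ~Q) = F -> T = T
Thus (A) is true.

(B): Parsed as ~(U -> ((~Q xor ~R) nor Q))

~Q = ~T = F
~R = ~F = T
~Q xor ~R = F xor T = T
(~Q xor ~R) nor Q = T nor T = F
U -> ((~Q xor ~R) nor Q) = F -> F = T
~(U -> ((~Q xor ~R) nor Q)) = ~T = F
Hence (B) is false.

(C): This is U nor (~(~Q -> R) & U).

~Q = ~T = F
~Q -> R = F -> F = T
~(~Q -> R) = ~T = F
~(~Q -> R) & U = F & F = F
U nor (~(~Q -> R) & U) = F nor F = T
Thus (C) is true.

True statements: 2 ((A), (C)).

2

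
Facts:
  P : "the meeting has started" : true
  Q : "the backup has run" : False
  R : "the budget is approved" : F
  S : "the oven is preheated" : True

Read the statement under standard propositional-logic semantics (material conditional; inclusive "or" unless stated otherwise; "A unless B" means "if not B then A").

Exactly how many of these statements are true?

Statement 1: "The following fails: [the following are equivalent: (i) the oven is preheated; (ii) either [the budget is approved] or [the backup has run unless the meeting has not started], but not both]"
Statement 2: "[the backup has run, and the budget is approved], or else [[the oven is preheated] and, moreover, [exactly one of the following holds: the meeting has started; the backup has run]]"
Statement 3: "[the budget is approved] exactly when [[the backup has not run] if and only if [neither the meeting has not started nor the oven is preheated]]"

Statement 1: This is not (S iff (R xor (Q or not P))).

not P = not True = False
Q or not P = False or False = False
R xor (Q or not P) = False xor False = False
S iff (R xor (Q or not P)) = True iff False = False
not (S iff (R xor (Q or not P))) = not False = True
So Statement 1 is true.

Statement 2: Parsed as (Q and R) or (S and (P xor Q))

Q and R = False and False = False
P xor Q = True xor False = True
S and (P xor Q) = True and True = True
(Q and R) or (S and (P xor Q)) = False or True = True
Hence Statement 2 is true.

Statement 3: In symbols: R iff (not Q iff (not P nor S))

not Q = not False = True
not P = not True = False
not P nor S = False nor True = False
not Q iff (not P nor S) = True iff False = False
R iff (not Q iff (not P nor S)) = False iff False = True
Hence Statement 3 is true.

3 of the 3 statements are true.

3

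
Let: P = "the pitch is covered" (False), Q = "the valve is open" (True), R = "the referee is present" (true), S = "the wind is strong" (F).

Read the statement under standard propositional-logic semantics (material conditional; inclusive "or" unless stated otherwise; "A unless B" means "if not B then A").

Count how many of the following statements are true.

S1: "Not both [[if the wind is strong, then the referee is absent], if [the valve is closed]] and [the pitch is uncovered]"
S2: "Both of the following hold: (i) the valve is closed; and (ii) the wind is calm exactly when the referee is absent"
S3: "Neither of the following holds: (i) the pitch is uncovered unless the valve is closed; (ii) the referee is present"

S1: Formalization: (~Q -> (S -> ~R)) nand ~P

~Q = ~T = F
~R = ~T = F
S -> ~R = F -> F = T
~Q -> (S -> ~R) = F -> T = T
~P = ~F = T
(~Q -> (S -> ~R)) nand ~P = T nand T = F
Thus S1 is false.

S2: Parsed as ~Q & (~S <-> ~R)

~Q = ~T = F
~S = ~F = T
~R = ~T = F
~S <-> ~R = T <-> F = F
~Q & (~S <-> ~R) = F & F = F
Thus S2 is false.

S3: Parsed as (~P | ~Q) nor R

~P = ~F = T
~Q = ~T = F
~P | ~Q = T | F = T
(~P | ~Q) nor R = T nor T = F
Thus S3 is false.

True statements: 0 (none).

0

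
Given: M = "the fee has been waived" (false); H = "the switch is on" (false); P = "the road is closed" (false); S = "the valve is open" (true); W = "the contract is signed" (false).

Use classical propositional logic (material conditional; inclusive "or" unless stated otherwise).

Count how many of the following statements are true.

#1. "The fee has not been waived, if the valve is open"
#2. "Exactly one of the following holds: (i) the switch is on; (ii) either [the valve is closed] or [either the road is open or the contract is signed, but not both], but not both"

2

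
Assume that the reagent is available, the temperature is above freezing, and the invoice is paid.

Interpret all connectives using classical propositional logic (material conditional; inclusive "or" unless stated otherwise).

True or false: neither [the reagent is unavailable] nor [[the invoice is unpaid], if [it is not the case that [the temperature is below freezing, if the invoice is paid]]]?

True

Let V = "the reagent is available" (T), H = "the invoice is paid" (T), R = "the temperature is below freezing" (F).
In symbols: ~V nor (~(H -> R) -> ~H)

~V = ~T = F
H -> R = T -> F = F
~(H -> R) = ~F = T
~H = ~T = F
~(H -> R) -> ~H = T -> F = F
~V nor (~(H -> R) -> ~H) = F nor F = T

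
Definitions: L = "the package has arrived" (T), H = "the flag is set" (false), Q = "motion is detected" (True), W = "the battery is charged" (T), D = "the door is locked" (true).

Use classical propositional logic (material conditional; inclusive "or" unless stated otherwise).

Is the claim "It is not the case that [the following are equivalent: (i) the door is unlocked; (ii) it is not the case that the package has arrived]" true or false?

Formalization: ¬(¬D ↔ ¬L)

¬D = ¬T = F
¬L = ¬T = F
¬D ↔ ¬L = F ↔ F = T
¬(¬D ↔ ¬L) = ¬T = F

false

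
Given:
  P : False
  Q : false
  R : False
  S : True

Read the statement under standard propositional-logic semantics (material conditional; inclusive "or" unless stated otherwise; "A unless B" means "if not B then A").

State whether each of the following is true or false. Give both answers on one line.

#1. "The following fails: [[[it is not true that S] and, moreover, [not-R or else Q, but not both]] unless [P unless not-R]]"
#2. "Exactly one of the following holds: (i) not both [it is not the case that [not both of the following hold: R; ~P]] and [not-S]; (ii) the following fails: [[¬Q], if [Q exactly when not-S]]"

#1 false / #2 true

#1: This is ~((~S & (~R xor Q)) | (P | ~R)).

~S = ~T = F
~R = ~F = T
~R xor Q = T xor F = T
~S & (~R xor Q) = F & T = F
~R = ~F = T
P | ~R = F | T = T
(~S & (~R xor Q)) | (P | ~R) = F | T = T
~((~S & (~R xor Q)) | (P | ~R)) = ~T = F
Thus #1 is false.

#2: In symbols: (~(R nand ~P) nand ~S) xor ~((Q <-> ~S) -> ~Q)

~P = ~F = T
R nand ~P = F nand T = T
~(R nand ~P) = ~T = F
~S = ~T = F
~(R nand ~P) nand ~S = F nand F = T
~S = ~T = F
Q <-> ~S = F <-> F = T
~Q = ~F = T
(Q <-> ~S) -> ~Q = T -> T = T
~((Q <-> ~S) -> ~Q) = ~T = F
(~(R nand ~P) nand ~S) xor ~((Q <-> ~S) -> ~Q) = T xor F = T
Thus #2 is true.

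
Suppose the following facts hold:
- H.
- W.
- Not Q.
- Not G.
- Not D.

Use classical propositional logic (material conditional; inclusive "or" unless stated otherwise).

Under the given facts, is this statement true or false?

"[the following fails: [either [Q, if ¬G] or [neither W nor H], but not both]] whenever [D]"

This is D -> not ((not G -> Q) xor (W nor H)).

not G = not False = True
not G -> Q = True -> False = False
W nor H = True nor True = False
(not G -> Q) xor (W nor H) = False xor False = False
not ((not G -> Q) xor (W nor H)) = not False = True
D -> not ((not G -> Q) xor (W nor H)) = False -> True = True

True.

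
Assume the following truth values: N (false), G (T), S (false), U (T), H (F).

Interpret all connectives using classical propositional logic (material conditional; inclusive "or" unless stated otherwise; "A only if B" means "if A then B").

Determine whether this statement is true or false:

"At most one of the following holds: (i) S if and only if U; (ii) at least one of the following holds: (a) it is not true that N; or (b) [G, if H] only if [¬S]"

True

This is (S ↔ U) ↑ (¬N ∨ ((H → G) → ¬S)).

S ↔ U = F ↔ T = F
¬N = ¬F = T
H → G = F → T = T
¬S = ¬F = T
(H → G) → ¬S = T → T = T
¬N ∨ ((H → G) → ¬S) = T ∨ T = T
(S ↔ U) ↑ (¬N ∨ ((H → G) → ¬S)) = F ↑ T = T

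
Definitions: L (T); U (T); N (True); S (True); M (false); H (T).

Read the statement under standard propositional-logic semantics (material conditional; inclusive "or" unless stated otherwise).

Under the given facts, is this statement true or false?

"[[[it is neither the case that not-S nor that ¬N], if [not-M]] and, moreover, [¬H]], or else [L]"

True

Parsed as ((¬M → (¬S ↓ ¬N)) ∧ ¬H) ∨ L

¬M = ¬F = T
¬S = ¬T = F
¬N = ¬T = F
¬S ↓ ¬N = F ↓ F = T
¬M → (¬S ↓ ¬N) = T → T = T
¬H = ¬T = F
(¬M → (¬S ↓ ¬N)) ∧ ¬H = T ∧ F = F
((¬M → (¬S ↓ ¬N)) ∧ ¬H) ∨ L = F ∨ T = T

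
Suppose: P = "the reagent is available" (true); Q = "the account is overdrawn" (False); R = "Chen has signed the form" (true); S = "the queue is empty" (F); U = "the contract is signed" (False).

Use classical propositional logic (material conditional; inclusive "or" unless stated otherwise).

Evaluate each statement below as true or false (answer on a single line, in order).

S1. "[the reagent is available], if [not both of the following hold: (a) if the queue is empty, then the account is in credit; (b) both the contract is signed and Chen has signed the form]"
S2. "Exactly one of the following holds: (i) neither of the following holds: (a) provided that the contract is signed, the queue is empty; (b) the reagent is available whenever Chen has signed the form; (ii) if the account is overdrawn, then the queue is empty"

S1 true, S2 true

S1: Parsed as ((S -> not Q) nand (U and R)) -> P

not Q = not False = True
S -> not Q = False -> True = True
U and R = False and True = False
(S -> not Q) nand (U and R) = True nand False = True
((S -> not Q) nand (U and R)) -> P = True -> True = True
Thus S1 is true.

S2: In symbols: ((U -> S) nor (R -> P)) xor (Q -> S)

U -> S = False -> False = True
R -> P = True -> True = True
(U -> S) nor (R -> P) = True nor True = False
Q -> S = False -> False = True
((U -> S) nor (R -> P)) xor (Q -> S) = False xor True = True
So S2 is true.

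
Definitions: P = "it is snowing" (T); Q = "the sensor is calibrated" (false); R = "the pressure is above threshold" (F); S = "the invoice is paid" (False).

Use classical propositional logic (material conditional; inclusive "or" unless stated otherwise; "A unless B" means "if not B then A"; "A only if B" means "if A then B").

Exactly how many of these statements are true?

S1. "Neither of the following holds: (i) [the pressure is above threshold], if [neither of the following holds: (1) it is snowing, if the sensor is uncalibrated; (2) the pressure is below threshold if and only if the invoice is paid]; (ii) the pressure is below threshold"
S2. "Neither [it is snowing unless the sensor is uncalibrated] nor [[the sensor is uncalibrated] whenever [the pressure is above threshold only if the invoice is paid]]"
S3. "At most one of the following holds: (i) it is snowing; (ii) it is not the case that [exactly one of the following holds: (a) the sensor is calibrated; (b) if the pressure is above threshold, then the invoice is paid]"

S1: Formalization: (((~Q -> P) nor (~R <-> S)) -> R) nor ~R

~Q = ~F = T
~Q -> P = T -> T = T
~R = ~F = T
~R <-> S = T <-> F = F
(~Q -> P) nor (~R <-> S) = T nor F = F
((~Q -> P) nor (~R <-> S)) -> R = F -> F = T
~R = ~F = T
(((~Q -> P) nor (~R <-> S)) -> R) nor ~R = T nor T = F
Thus S1 is false.

S2: In symbols: (P | ~Q) nor ((R -> S) -> ~Q)

~Q = ~F = T
P | ~Q = T | T = T
R -> S = F -> F = T
~Q = ~F = T
(R -> S) -> ~Q = T -> T = T
(P | ~Q) nor ((R -> S) -> ~Q) = T nor T = F
So S2 is false.

S3: In symbols: P nand ~(Q xor (R -> S))

R -> S = F -> F = T
Q xor (R -> S) = F xor T = T
~(Q xor (R -> S)) = ~T = F
P nand ~(Q xor (R -> S)) = T nand F = T
Hence S3 is true.

Count: 1.

1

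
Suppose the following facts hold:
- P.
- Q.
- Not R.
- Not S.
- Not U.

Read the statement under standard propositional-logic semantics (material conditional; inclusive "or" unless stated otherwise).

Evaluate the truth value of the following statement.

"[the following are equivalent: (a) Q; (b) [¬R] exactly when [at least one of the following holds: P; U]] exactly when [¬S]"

true

In symbols: (Q iff (not R iff (P or U))) iff not S

not R = not False = True
P or U = True or False = True
not R iff (P or U) = True iff True = True
Q iff (not R iff (P or U)) = True iff True = True
not S = not False = True
(Q iff (not R iff (P or U))) iff not S = True iff True = True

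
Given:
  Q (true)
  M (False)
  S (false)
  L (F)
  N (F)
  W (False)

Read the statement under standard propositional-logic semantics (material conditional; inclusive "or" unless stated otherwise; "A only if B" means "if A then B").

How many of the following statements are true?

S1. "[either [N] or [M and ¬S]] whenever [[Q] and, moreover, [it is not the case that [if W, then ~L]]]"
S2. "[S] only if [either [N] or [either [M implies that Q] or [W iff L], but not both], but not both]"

S1: In symbols: (Q and not (W -> not L)) -> (N or (M and not S))

not L = not False = True
W -> not L = False -> True = True
not (W -> not L) = not True = False
Q and not (W -> not L) = True and False = False
not S = not False = True
M and not S = False and True = False
N or (M and not S) = False or False = False
(Q and not (W -> not L)) -> (N or (M and not S)) = False -> False = True
So S1 is true.

S2: In symbols: S -> (N xor ((M -> Q) xor (W iff L)))

M -> Q = False -> True = True
W iff L = False iff False = True
(M -> Q) xor (W iff L) = True xor True = False
N xor ((M -> Q) xor (W iff L)) = False xor False = False
S -> (N xor ((M -> Q) xor (W iff L))) = False -> False = True
Thus S2 is true.

True statements: 2.

2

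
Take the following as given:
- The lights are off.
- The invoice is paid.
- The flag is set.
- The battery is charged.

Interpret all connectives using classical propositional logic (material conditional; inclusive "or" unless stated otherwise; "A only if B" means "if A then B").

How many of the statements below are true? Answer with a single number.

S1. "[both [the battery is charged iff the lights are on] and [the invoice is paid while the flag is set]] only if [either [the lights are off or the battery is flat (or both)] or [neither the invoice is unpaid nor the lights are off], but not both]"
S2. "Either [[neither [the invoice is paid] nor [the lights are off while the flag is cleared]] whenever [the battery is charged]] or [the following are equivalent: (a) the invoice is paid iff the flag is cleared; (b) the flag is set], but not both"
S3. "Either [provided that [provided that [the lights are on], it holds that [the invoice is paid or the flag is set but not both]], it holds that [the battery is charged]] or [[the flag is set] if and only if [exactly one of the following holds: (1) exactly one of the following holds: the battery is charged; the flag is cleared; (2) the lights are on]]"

2

Let S = "the battery is charged" (T), P = "the lights are on" (F), Q = "the invoice is paid" (T), R = "the flag is set" (T).

S1: In symbols: ((S ↔ P) ∧ (Q ∧ R)) → ((¬P ∨ ¬S) ⊕ (¬Q ↓ ¬P))

S ↔ P = T ↔ F = F
Q ∧ R = T ∧ T = T
(S ↔ P) ∧ (Q ∧ R) = F ∧ T = F
¬P = ¬F = T
¬S = ¬T = F
¬P ∨ ¬S = T ∨ F = T
¬Q = ¬T = F
¬P = ¬F = T
¬Q ↓ ¬P = F ↓ T = F
(¬P ∨ ¬S) ⊕ (¬Q ↓ ¬P) = T ⊕ F = T
((S ↔ P) ∧ (Q ∧ R)) → ((¬P ∨ ¬S) ⊕ (¬Q ↓ ¬P)) = F → T = T
Thus S1 is true.

S2: Parsed as (S → (Q ↓ (¬P ∧ ¬R))) ⊕ ((Q ↔ ¬R) ↔ R)

¬P = ¬F = T
¬R = ¬T = F
¬P ∧ ¬R = T ∧ F = F
Q ↓ (¬P ∧ ¬R) = T ↓ F = F
S → (Q ↓ (¬P ∧ ¬R)) = T → F = F
¬R = ¬T = F
Q ↔ ¬R = T ↔ F = F
(Q ↔ ¬R) ↔ R = F ↔ T = F
(S → (Q ↓ (¬P ∧ ¬R))) ⊕ ((Q ↔ ¬R) ↔ R) = F ⊕ F = F
Thus S2 is false.

S3: Parsed as ((P → (Q ⊕ R)) → S) ∨ (R ↔ ((S ⊕ ¬R) ⊕ P))

Q ⊕ R = T ⊕ T = F
P → (Q ⊕ R) = F → F = T
(P → (Q ⊕ R)) → S = T → T = T
¬R = ¬T = F
S ⊕ ¬R = T ⊕ F = T
(S ⊕ ¬R) ⊕ P = T ⊕ F = T
R ↔ ((S ⊕ ¬R) ⊕ P) = T ↔ T = T
((P → (Q ⊕ R)) → S) ∨ (R ↔ ((S ⊕ ¬R) ⊕ P)) = T ∨ T = T
So S3 is true.

2 of the 3 statements are true (S1, S3).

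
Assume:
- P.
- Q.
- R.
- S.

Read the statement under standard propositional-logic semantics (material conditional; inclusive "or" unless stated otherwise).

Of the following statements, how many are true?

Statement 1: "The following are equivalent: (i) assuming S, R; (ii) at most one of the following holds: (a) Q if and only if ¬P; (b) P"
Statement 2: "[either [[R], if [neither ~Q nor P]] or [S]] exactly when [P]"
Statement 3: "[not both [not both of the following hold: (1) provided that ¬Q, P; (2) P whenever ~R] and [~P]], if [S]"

3

Statement 1: Parsed as (S -> R) <-> ((Q <-> ~P) nand P)

S -> R = T -> T = T
~P = ~T = F
Q <-> ~P = T <-> F = F
(Q <-> ~P) nand P = F nand T = T
(S -> R) <-> ((Q <-> ~P) nand P) = T <-> T = T
Hence Statement 1 is true.

Statement 2: Formalization: (((~Q nor P) -> R) | S) <-> P

~Q = ~T = F
~Q nor P = F nor T = F
(~Q nor P) -> R = F -> T = T
((~Q nor P) -> R) | S = T | T = T
(((~Q nor P) -> R) | S) <-> P = T <-> T = T
Thus Statement 2 is true.

Statement 3: In symbols: S -> (((~Q -> P) nand (~R -> P)) nand ~P)

~Q = ~T = F
~Q -> P = F -> T = T
~R = ~T = F
~R -> P = F -> T = T
(~Q -> P) nand (~R -> P) = T nand T = F
~P = ~T = F
((~Q -> P) nand (~R -> P)) nand ~P = F nand F = T
S -> (((~Q -> P) nand (~R -> P)) nand ~P) = T -> T = T
So Statement 3 is true.

Count: 3.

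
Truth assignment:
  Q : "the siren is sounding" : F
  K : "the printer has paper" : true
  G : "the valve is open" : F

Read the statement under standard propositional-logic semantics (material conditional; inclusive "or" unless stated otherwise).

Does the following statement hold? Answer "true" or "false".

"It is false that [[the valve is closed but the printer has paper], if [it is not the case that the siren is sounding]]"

In symbols: ¬(¬Q → (¬G ∧ K))

¬Q = ¬F = T
¬G = ¬F = T
¬G ∧ K = T ∧ T = T
¬Q → (¬G ∧ K) = T → T = T
¬(¬Q → (¬G ∧ K)) = ¬T = F

The statement is false.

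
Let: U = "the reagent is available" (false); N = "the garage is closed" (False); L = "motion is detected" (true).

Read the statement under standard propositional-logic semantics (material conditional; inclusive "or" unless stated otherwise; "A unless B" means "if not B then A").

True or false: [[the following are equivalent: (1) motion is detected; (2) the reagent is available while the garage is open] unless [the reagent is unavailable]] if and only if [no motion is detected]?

This is ((L ↔ (U ∧ ¬N)) ∨ ¬U) ↔ ¬L.

¬N = ¬F = T
U ∧ ¬N = F ∧ T = F
L ↔ (U ∧ ¬N) = T ↔ F = F
¬U = ¬F = T
(L ↔ (U ∧ ¬N)) ∨ ¬U = F ∨ T = T
¬L = ¬T = F
((L ↔ (U ∧ ¬N)) ∨ ¬U) ↔ ¬L = T ↔ F = F

False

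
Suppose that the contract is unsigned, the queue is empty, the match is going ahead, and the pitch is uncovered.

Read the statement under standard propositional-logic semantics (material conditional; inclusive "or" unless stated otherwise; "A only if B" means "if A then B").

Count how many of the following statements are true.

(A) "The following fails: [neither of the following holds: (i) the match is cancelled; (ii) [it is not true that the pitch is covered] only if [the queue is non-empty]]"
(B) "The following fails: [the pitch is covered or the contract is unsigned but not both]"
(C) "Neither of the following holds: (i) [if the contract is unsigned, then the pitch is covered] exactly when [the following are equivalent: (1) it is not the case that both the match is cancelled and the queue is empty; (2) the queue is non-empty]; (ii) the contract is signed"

0

Let G = "the match is cancelled" (F), R = "the pitch is covered" (F), D = "the queue is empty" (T), P = "the contract is signed" (F).

(A): Parsed as ~(G nor (~R -> ~D))

~R = ~F = T
~D = ~T = F
~R -> ~D = T -> F = F
G nor (~R -> ~D) = F nor F = T
~(G nor (~R -> ~D)) = ~T = F
Thus (A) is false.

(B): In symbols: ~(R xor ~P)

~P = ~F = T
R xor ~P = F xor T = T
~(R xor ~P) = ~T = F
So (B) is false.

(C): This is ((~P -> R) <-> ((G nand D) <-> ~D)) nor P.

~P = ~F = T
~P -> R = T -> F = F
G nand D = F nand T = T
~D = ~T = F
(G nand D) <-> ~D = T <-> F = F
(~P -> R) <-> ((G nand D) <-> ~D) = F <-> F = T
((~P -> R) <-> ((G nand D) <-> ~D)) nor P = T nor F = F
Thus (C) is false.

0 of the 3 statements are true (none).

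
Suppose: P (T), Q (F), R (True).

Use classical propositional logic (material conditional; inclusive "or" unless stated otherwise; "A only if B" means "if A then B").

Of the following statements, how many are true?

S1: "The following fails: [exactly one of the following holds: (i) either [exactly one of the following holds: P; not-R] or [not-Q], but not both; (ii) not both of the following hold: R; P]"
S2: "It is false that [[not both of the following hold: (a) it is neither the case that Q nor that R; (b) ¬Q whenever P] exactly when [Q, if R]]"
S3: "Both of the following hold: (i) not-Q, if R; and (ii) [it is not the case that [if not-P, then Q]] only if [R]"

3

S1: Formalization: ~(((P xor ~R) xor ~Q) xor (R nand P))

~R = ~T = F
P xor ~R = T xor F = T
~Q = ~F = T
(P xor ~R) xor ~Q = T xor T = F
R nand P = T nand T = F
((P xor ~R) xor ~Q) xor (R nand P) = F xor F = F
~(((P xor ~R) xor ~Q) xor (R nand P)) = ~F = T
Thus S1 is true.

S2: Formalization: ~(((Q nor R) nand (P -> ~Q)) <-> (R -> Q))

Q nor R = F nor T = F
~Q = ~F = T
P -> ~Q = T -> T = T
(Q nor R) nand (P -> ~Q) = F nand T = T
R -> Q = T -> F = F
((Q nor R) nand (P -> ~Q)) <-> (R -> Q) = T <-> F = F
~(((Q nor R) nand (P -> ~Q)) <-> (R -> Q)) = ~F = T
So S2 is true.

S3: This is (R -> ~Q) & (~(~P -> Q) -> R).

~Q = ~F = T
R -> ~Q = T -> T = T
~P = ~T = F
~P -> Q = F -> F = T
~(~P -> Q) = ~T = F
~(~P -> Q) -> R = F -> T = T
(R -> ~Q) & (~(~P -> Q) -> R) = T & T = T
So S3 is true.

Count: 3.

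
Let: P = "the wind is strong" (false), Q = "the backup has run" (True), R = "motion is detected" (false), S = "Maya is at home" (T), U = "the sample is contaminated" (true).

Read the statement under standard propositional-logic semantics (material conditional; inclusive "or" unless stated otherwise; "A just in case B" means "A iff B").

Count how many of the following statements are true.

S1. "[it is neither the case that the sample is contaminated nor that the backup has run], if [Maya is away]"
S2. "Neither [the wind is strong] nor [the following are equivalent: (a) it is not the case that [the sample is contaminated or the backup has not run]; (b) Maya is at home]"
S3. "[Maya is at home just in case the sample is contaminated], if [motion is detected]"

3

S1: This is ¬S → (U ↓ Q).

¬S = ¬T = F
U ↓ Q = T ↓ T = F
¬S → (U ↓ Q) = F → F = T
Hence S1 is true.

S2: This is P ↓ (¬(U ∨ ¬Q) ↔ S).

¬Q = ¬T = F
U ∨ ¬Q = T ∨ F = T
¬(U ∨ ¬Q) = ¬T = F
¬(U ∨ ¬Q) ↔ S = F ↔ T = F
P ↓ (¬(U ∨ ¬Q) ↔ S) = F ↓ F = T
Hence S2 is true.

S3: In symbols: R → (S ↔ U)

S ↔ U = T ↔ T = T
R → (S ↔ U) = F → T = T
Thus S3 is true.

Count: 3.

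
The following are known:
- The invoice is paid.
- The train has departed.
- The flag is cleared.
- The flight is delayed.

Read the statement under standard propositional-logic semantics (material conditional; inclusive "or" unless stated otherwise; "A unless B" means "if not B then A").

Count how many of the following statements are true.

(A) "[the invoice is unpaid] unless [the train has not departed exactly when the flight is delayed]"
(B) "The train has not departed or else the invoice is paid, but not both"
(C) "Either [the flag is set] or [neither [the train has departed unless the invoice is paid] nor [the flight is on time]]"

Let P = "the invoice is paid" (T), Q = "the train has departed" (T), S = "the flight is delayed" (T), R = "the flag is set" (F).

(A): Formalization: ¬P ∨ (¬Q ↔ S)

¬P = ¬T = F
¬Q = ¬T = F
¬Q ↔ S = F ↔ T = F
¬P ∨ (¬Q ↔ S) = F ∨ F = F
So (A) is false.

(B): This is ¬Q ⊕ P.

¬Q = ¬T = F
¬Q ⊕ P = F ⊕ T = T
Hence (B) is true.

(C): In symbols: R ∨ ((Q ∨ P) ↓ ¬S)

Q ∨ P = T ∨ T = T
¬S = ¬T = F
(Q ∨ P) ↓ ¬S = T ↓ F = F
R ∨ ((Q ∨ P) ↓ ¬S) = F ∨ F = F
So (C) is false.

Count: 1.

1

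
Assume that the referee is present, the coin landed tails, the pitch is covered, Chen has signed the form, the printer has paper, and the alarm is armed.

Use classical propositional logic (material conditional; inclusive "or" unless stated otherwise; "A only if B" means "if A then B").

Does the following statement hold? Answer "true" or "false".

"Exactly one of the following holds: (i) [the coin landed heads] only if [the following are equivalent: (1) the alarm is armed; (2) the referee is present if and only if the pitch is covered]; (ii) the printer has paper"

False

Let Q = "the coin landed heads" (F), V = "the alarm is armed" (T), P = "the referee is present" (T), R = "the pitch is covered" (T), U = "the printer has paper" (T).
In symbols: (Q → (V ↔ (P ↔ R))) ⊕ U

P ↔ R = T ↔ T = T
V ↔ (P ↔ R) = T ↔ T = T
Q → (V ↔ (P ↔ R)) = F → T = T
(Q → (V ↔ (P ↔ R))) ⊕ U = T ⊕ T = F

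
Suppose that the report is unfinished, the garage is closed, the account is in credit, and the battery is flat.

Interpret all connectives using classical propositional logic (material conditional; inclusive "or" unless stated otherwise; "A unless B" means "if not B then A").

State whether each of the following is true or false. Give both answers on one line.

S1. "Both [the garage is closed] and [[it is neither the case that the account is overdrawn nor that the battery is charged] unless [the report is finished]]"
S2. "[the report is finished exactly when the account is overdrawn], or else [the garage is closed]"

S1 True, S2 True

Let H = "the garage is closed" (T), N = "the account is overdrawn" (F), R = "the battery is charged" (F), D = "the report is finished" (F).

S1: This is H & ((N nor R) | D).

N nor R = F nor F = T
(N nor R) | D = T | F = T
H & ((N nor R) | D) = T & T = T
Hence S1 is true.

S2: This is (D <-> N) | H.

D <-> N = F <-> F = T
(D <-> N) | H = T | T = T
Thus S2 is true.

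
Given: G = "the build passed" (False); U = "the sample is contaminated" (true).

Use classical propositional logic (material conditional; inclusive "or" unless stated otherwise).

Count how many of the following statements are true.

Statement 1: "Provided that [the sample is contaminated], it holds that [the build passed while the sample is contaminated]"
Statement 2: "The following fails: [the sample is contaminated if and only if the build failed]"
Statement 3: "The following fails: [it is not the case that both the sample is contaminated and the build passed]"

0

Statement 1: In symbols: U -> (G and U)

G and U = False and True = False
U -> (G and U) = True -> False = False
Hence Statement 1 is false.

Statement 2: In symbols: not (U iff not G)

not G = not False = True
U iff not G = True iff True = True
not (U iff not G) = not True = False
Hence Statement 2 is false.

Statement 3: This is not (U nand G).

U nand G = True nand False = True
not (U nand G) = not True = False
Thus Statement 3 is false.

Count: 0.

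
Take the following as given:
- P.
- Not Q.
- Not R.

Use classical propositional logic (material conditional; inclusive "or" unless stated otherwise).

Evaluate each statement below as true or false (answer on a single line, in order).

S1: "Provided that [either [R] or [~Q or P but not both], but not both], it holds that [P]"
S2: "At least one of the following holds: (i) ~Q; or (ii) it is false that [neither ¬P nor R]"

S1: Parsed as (R xor (not Q xor P)) -> P

not Q = not False = True
not Q xor P = True xor True = False
R xor (not Q xor P) = False xor False = False
(R xor (not Q xor P)) -> P = False -> True = True
Hence S1 is true.

S2: This is not Q or not (not P nor R).

not Q = not False = True
not P = not True = False
not P nor R = False nor False = True
not (not P nor R) = not True = False
not Q or not (not P nor R) = True or False = True
So S2 is true.

S1 true; S2 true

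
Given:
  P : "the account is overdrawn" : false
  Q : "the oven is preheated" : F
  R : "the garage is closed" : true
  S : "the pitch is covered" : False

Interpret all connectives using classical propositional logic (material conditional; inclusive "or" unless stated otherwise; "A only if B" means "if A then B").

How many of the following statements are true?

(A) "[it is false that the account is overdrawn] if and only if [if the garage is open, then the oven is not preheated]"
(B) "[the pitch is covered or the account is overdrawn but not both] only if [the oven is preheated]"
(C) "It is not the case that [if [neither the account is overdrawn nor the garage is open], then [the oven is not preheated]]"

(A): In symbols: ~P <-> (~R -> ~Q)

~P = ~F = T
~R = ~T = F
~Q = ~F = T
~R -> ~Q = F -> T = T
~P <-> (~R -> ~Q) = T <-> T = T
So (A) is true.

(B): Formalization: (S xor P) -> Q

S xor P = F xor F = F
(S xor P) -> Q = F -> F = T
Thus (B) is true.

(C): This is ~((P nor ~R) -> ~Q).

~R = ~T = F
P nor ~R = F nor F = T
~Q = ~F = T
(P nor ~R) -> ~Q = T -> T = T
~((P nor ~R) -> ~Q) = ~T = F
Thus (C) is false.

Count: 2.

2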